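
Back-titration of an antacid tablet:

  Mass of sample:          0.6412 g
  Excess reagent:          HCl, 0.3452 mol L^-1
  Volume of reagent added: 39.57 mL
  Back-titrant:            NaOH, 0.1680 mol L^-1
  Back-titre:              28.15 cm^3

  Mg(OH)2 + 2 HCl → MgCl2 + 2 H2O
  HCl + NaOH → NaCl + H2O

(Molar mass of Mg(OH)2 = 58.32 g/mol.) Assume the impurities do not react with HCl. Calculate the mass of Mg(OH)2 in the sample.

n(HCl) added = 0.03957 × 0.3452 = 0.01366 mol
n(NaOH) used in back-titration = 0.02815 × 0.1680 = 4.729 × 10^-3 mol
n(HCl) left over = 4.729 × 10^-3 mol (1:1 ratio)
n(HCl) consumed by analyte = 0.01366 − 4.729 × 10^-3 = 8.930 × 10^-3 mol
From the 1:2 ratio, n(Mg(OH)2) = 1/2 × 8.930 × 10^-3 = 4.465 × 10^-3 mol
mass of Mg(OH)2 = 4.465 × 10^-3 × 58.32 = 0.2604 g

0.2604 g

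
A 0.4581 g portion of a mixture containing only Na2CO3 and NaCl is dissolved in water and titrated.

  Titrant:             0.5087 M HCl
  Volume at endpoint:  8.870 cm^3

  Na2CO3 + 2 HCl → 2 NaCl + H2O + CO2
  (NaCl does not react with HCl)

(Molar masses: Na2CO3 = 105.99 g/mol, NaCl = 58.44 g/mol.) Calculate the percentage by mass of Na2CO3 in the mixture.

n(HCl) = 0.008870 × 0.5087 = 4.512 × 10^-3 mol
Let x = n(Na2CO3), y = n(NaCl).
Titrant: 2x = 4.512 × 10^-3;  mass: 105.99x + 58.44y = 0.4581
Solving, x = 2.256 × 10^-3 mol, y = 3.747 × 10^-3 mol
mass of Na2CO3 = 2.256 × 10^-3 × 105.99 = 0.2391 g
% Na2CO3 = 0.2391 / 0.4581 × 100 = 52.20 %

52.20 %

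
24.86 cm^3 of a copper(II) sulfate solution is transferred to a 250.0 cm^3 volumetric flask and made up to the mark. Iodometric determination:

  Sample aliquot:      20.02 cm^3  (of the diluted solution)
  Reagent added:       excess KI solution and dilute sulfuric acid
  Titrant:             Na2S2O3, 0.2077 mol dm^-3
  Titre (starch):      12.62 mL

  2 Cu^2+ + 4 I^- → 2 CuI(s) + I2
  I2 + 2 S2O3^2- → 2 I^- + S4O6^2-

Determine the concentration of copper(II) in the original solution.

1.317 mol/L

n(S2O3^2-) = 0.01262 × 0.2077 = 2.621 × 10^-3 mol
n(I2) = n(S2O3^2-)/2 = 1.311 × 10^-3 mol
From the 2:1 ratio, n(Cu2+) in the aliquot = 2/1 × 1.311 × 10^-3 = 2.621 × 10^-3 mol
[Cu2+]_dilute = 2.621 × 10^-3 / 0.02002 = 0.1309 mol/L
[Cu2+]_original = 0.1309 × 250.0/24.86 = 1.317 mol/L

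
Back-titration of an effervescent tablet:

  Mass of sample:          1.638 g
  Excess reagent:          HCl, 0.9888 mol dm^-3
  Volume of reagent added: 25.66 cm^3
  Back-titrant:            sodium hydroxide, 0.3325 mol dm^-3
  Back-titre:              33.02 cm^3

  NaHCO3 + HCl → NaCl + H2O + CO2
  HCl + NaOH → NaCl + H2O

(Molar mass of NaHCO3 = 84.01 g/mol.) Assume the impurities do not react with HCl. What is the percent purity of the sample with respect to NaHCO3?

n(HCl) added = 0.02566 × 0.9888 = 0.02537 mol
n(NaOH) used in back-titration = 0.03302 × 0.3325 = 0.01098 mol
n(HCl) left over = 0.01098 mol (1:1 ratio)
n(HCl) consumed by analyte = 0.02537 − 0.01098 = 0.01439 mol
n(NaHCO3) = 0.01439 mol (1:1 ratio)
mass of NaHCO3 = 0.01439 × 84.01 = 1.209 g
% NaHCO3 = 1.209 / 1.638 × 100 = 73.82 %

73.82 %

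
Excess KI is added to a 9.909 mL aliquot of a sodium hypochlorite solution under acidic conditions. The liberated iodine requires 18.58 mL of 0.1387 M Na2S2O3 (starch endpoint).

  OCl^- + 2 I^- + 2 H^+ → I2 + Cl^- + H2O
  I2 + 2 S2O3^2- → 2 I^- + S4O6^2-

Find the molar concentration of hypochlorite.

n(S2O3^2-) = 0.01858 × 0.1387 = 2.577 × 10^-3 mol
n(I2) = n(S2O3^2-)/2 = 1.289 × 10^-3 mol
n(OCl^-) in the aliquot = 1.289 × 10^-3 mol (1:1 ratio)
[OCl^-] = 1.289 × 10^-3 / 0.009909 = 0.1300 mol/L

0.1300 M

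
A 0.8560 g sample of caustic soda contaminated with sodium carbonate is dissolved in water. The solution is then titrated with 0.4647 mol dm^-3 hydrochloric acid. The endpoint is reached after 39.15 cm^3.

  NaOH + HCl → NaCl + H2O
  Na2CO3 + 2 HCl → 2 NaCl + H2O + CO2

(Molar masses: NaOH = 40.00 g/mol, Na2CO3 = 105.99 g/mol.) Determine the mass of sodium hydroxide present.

0.3329 g

n(HCl) = 0.03915 × 0.4647 = 0.01819 mol
Let x = n(NaOH), y = n(Na2CO3).
Titrant: 1x + 2y = 0.01819;  mass: 40.00x + 105.99y = 0.8560
Solving, x = 8.322 × 10^-3 mol, y = 4.936 × 10^-3 mol
mass of NaOH = 8.322 × 10^-3 × 40.00 = 0.3329 g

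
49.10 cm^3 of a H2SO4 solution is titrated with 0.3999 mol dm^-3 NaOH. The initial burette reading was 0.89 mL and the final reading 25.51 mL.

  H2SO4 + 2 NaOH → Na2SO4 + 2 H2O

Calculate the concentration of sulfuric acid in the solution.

0.1003 mol/L

n(NaOH) = 0.02462 L × 0.3999 mol/L = 9.846 × 10^-3 mol
From the 1:2 mole ratio, n(H2SO4) = 1/2 × 9.846 × 10^-3 = 4.923 × 10^-3 mol
[H2SO4] = 4.923 × 10^-3 mol / 0.04910 L = 0.1003 mol/L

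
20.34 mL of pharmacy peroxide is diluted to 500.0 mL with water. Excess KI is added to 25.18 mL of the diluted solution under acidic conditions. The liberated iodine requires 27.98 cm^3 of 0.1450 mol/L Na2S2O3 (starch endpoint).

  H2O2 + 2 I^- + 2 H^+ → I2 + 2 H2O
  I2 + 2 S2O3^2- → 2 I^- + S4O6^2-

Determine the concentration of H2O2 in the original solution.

n(S2O3^2-) = 0.02798 × 0.1450 = 4.057 × 10^-3 mol
n(I2) = n(S2O3^2-)/2 = 2.029 × 10^-3 mol
n(H2O2) in the aliquot = 2.029 × 10^-3 mol (1:1 ratio)
[H2O2]_dilute = 2.029 × 10^-3 / 0.02518 = 0.08056 mol/L
[H2O2]_original = 0.08056 × 500.0/20.34 = 1.980 mol/L

1.980 mol/L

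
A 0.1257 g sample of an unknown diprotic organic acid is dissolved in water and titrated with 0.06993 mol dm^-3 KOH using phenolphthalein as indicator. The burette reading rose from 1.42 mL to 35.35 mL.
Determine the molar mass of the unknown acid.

n(KOH) = 0.03393 L × 0.06993 mol/L = 2.373 × 10^-3 mol
From the 1:2 ratio, n(H2A) = 1/2 × 2.373 × 10^-3 = 1.186 × 10^-3 mol
M = m / n = 0.1257 g / 1.186 × 10^-3 mol = 106.0 g/mol

106.0 g/mol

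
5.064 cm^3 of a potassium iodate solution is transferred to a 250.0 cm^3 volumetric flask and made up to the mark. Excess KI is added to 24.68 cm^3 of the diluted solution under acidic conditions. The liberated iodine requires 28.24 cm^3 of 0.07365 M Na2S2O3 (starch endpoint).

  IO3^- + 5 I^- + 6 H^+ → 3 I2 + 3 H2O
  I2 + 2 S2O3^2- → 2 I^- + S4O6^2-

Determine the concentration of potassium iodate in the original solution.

0.6934 M

n(S2O3^2-) = 0.02824 × 0.07365 = 2.080 × 10^-3 mol
n(I2) = n(S2O3^2-)/2 = 1.040 × 10^-3 mol
From the 1:3 ratio, n(IO3^-) in the aliquot = 1/3 × 1.040 × 10^-3 = 3.466 × 10^-4 mol
[IO3^-]_dilute = 3.466 × 10^-4 / 0.02468 = 0.01405 mol/L
[IO3^-]_original = 0.01405 × 250.0/5.064 = 0.6934 mol/L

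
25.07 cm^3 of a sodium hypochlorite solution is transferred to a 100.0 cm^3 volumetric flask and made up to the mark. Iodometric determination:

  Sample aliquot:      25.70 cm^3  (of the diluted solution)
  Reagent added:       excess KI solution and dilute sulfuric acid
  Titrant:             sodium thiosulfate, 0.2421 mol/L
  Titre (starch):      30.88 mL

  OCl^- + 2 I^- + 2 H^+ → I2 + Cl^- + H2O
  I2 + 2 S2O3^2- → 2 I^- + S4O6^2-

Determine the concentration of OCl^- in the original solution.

0.5802 mol/L

n(S2O3^2-) = 0.03088 × 0.2421 = 7.476 × 10^-3 mol
n(I2) = n(S2O3^2-)/2 = 3.738 × 10^-3 mol
n(OCl^-) in the aliquot = 3.738 × 10^-3 mol (1:1 ratio)
[OCl^-]_dilute = 3.738 × 10^-3 / 0.02570 = 0.1454 mol/L
[OCl^-]_original = 0.1454 × 100.0/25.07 = 0.5802 mol/L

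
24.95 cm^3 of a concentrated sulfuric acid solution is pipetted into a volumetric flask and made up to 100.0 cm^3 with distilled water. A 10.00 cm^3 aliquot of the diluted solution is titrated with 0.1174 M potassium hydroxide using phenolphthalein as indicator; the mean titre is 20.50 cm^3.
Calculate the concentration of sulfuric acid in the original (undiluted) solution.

H2SO4 + 2 KOH → K2SO4 + 2 H2O
n(KOH) = 0.02050 × 0.1174 = 2.407 × 10^-3 mol
From the 1:2 ratio, n(H2SO4) in the aliquot = 1/2 × 2.407 × 10^-3 = 1.203 × 10^-3 mol
[H2SO4]_dilute = 1.203 × 10^-3 / 0.01000 = 0.1203 mol/L
Dilution factor = 100.0 / 24.95 = 4.008
[H2SO4]_stock = 0.1203 × 4.008 = 0.4823 mol/L

0.4823 M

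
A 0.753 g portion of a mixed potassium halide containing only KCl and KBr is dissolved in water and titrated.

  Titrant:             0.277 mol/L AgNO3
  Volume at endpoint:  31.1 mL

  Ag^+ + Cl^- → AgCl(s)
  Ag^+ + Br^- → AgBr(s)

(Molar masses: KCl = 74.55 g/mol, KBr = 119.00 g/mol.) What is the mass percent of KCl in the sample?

n(AgNO3) = 0.0311 × 0.277 = 8.61 × 10^-3 mol
Let x = n(KCl), y = n(KBr).
Titrant: 1x + 1y = 8.61 × 10^-3;  mass: 74.55x + 119.00y = 0.753
Solving, x = 6.12 × 10^-3 mol, y = 2.49 × 10^-3 mol
mass of KCl = 6.12 × 10^-3 × 74.55 = 0.456 g
% KCl = 0.456 / 0.753 × 100 = 60.6 %

60.6 %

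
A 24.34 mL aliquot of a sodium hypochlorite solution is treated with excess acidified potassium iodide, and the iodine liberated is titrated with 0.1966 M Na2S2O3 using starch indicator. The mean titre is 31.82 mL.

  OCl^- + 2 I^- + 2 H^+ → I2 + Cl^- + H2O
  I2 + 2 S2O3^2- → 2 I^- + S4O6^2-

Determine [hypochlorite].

n(S2O3^2-) = 0.03182 × 0.1966 = 6.256 × 10^-3 mol
n(I2) = n(S2O3^2-)/2 = 3.128 × 10^-3 mol
n(OCl^-) in the aliquot = 3.128 × 10^-3 mol (1:1 ratio)
[OCl^-] = 3.128 × 10^-3 / 0.02434 = 0.1285 mol/L

0.1285 M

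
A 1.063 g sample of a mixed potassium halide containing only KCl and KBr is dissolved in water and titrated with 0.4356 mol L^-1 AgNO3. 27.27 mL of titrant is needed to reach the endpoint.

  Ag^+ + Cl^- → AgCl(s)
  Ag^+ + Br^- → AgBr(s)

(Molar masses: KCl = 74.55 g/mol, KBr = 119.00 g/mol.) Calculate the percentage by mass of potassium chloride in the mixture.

55.31 %

n(AgNO3) = 0.02727 × 0.4356 = 0.01188 mol
Let x = n(KCl), y = n(KBr).
Titrant: 1x + 1y = 0.01188;  mass: 74.55x + 119.00y = 1.063
Solving, x = 7.887 × 10^-3 mol, y = 3.992 × 10^-3 mol
mass of KCl = 7.887 × 10^-3 × 74.55 = 0.5880 g
% KCl = 0.5880 / 1.063 × 100 = 55.31 %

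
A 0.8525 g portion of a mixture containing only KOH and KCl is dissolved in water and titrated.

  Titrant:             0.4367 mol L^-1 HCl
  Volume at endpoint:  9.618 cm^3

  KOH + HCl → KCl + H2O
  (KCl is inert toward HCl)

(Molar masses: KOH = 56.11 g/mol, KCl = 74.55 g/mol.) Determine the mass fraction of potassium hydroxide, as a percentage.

27.64 %

n(HCl) = 0.009618 × 0.4367 = 4.200 × 10^-3 mol
Let x = n(KOH), y = n(KCl).
Titrant: 1x = 4.200 × 10^-3;  mass: 56.11x + 74.55y = 0.8525
Solving, x = 4.200 × 10^-3 mol, y = 8.274 × 10^-3 mol
mass of KOH = 4.200 × 10^-3 × 56.11 = 0.2357 g
% KOH = 0.2357 / 0.8525 × 100 = 27.64 %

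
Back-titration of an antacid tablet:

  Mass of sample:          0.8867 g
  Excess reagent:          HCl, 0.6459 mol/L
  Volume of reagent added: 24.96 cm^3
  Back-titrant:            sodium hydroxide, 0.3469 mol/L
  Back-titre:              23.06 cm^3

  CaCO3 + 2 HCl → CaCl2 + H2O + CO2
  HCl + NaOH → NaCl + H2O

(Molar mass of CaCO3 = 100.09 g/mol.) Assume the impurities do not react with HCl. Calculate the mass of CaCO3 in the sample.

0.4065 g

n(HCl) added = 0.02496 × 0.6459 = 0.01612 mol
n(NaOH) used in back-titration = 0.02306 × 0.3469 = 8.000 × 10^-3 mol
n(HCl) left over = 8.000 × 10^-3 mol (1:1 ratio)
n(HCl) consumed by analyte = 0.01612 − 8.000 × 10^-3 = 8.122 × 10^-3 mol
From the 1:2 ratio, n(CaCO3) = 1/2 × 8.122 × 10^-3 = 4.061 × 10^-3 mol
mass of CaCO3 = 4.061 × 10^-3 × 100.09 = 0.4065 g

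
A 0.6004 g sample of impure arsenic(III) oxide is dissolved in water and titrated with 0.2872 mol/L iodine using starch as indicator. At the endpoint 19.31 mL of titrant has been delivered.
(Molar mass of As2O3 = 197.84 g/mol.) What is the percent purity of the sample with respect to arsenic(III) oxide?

As2O3 + 2 I2 + 2 H2O → As2O5 + 4 HI
n(I2) = 0.01931 L × 0.2872 mol/L = 5.546 × 10^-3 mol
From the 1:2 ratio, n(As2O3) = 1/2 × 5.546 × 10^-3 = 2.773 × 10^-3 mol
mass of As2O3 = 2.773 × 10^-3 × 197.84 g/mol = 0.5486 g
% As2O3 = 0.5486 / 0.6004 × 100 = 91.37 %

91.37 %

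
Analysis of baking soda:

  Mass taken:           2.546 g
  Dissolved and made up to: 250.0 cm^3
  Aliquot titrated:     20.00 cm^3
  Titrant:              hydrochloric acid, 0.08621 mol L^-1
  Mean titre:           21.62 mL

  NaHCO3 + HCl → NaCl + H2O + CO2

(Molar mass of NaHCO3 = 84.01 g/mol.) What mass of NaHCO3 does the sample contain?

n(HCl) per titration = 0.02162 × 0.08621 = 1.864 × 10^-3 mol
n(NaHCO3) in each aliquot = 1.864 × 10^-3 mol (1:1 ratio)
n(NaHCO3) in the whole flask = 1.864 × 10^-3 × 250.0/20.00 = 0.02330 mol
mass of NaHCO3 = 0.02330 × 84.01 = 1.957 g

1.957 g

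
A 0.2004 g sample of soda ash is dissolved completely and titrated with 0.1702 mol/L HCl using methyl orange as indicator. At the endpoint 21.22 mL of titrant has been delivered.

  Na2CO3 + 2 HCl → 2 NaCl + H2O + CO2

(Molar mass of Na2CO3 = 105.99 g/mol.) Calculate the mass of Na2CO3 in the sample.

0.1914 g

n(HCl) = 0.02122 L × 0.1702 mol/L = 3.612 × 10^-3 mol
From the 1:2 ratio, n(Na2CO3) = 1/2 × 3.612 × 10^-3 = 1.806 × 10^-3 mol
mass of Na2CO3 = 1.806 × 10^-3 × 105.99 g/mol = 0.1914 g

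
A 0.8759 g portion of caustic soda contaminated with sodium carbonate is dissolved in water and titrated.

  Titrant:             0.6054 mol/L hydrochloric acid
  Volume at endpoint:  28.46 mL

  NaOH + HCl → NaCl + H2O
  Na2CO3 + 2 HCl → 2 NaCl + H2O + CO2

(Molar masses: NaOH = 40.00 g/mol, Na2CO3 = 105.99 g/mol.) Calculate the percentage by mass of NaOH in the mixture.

13.07 %

n(HCl) = 0.02846 × 0.6054 = 0.01723 mol
Let x = n(NaOH), y = n(Na2CO3).
Titrant: 1x + 2y = 0.01723;  mass: 40.00x + 105.99y = 0.8759
Solving, x = 2.862 × 10^-3 mol, y = 7.184 × 10^-3 mol
mass of NaOH = 2.862 × 10^-3 × 40.00 = 0.1145 g
% NaOH = 0.1145 / 0.8759 × 100 = 13.07 %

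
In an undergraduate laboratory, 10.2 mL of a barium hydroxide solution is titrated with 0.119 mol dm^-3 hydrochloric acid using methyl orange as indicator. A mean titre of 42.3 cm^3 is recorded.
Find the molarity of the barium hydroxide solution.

0.247 mol/L

Ba(OH)2 + 2 HCl → BaCl2 + 2 H2O
n(HCl) = 0.0423 L × 0.119 mol/L = 5.03 × 10^-3 mol
From the 1:2 mole ratio, n(Ba(OH)2) = 1/2 × 5.03 × 10^-3 = 2.52 × 10^-3 mol
[Ba(OH)2] = 2.52 × 10^-3 mol / 0.0102 L = 0.247 mol/L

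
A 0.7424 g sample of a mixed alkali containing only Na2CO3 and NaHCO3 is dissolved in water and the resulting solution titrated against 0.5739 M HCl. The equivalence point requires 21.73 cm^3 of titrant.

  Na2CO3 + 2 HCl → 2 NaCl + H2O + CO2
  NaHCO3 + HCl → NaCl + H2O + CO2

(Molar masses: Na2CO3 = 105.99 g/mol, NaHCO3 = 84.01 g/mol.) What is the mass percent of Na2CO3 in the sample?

n(HCl) = 0.02173 × 0.5739 = 0.01247 mol
Let x = n(Na2CO3), y = n(NaHCO3).
Titrant: 2x + 1y = 0.01247;  mass: 105.99x + 84.01y = 0.7424
Solving, x = 4.921 × 10^-3 mol, y = 2.628 × 10^-3 mol
mass of Na2CO3 = 4.921 × 10^-3 × 105.99 = 0.5216 g
% Na2CO3 = 0.5216 / 0.7424 × 100 = 70.26 %

70.26 %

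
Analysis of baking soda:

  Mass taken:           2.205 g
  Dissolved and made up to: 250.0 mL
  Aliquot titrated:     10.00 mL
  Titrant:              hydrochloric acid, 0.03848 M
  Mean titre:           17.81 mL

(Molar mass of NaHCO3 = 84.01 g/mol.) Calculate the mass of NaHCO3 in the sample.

NaHCO3 + HCl → NaCl + H2O + CO2
n(HCl) per titration = 0.01781 × 0.03848 = 6.853 × 10^-4 mol
n(NaHCO3) in each aliquot = 6.853 × 10^-4 mol (1:1 ratio)
n(NaHCO3) in the whole flask = 6.853 × 10^-4 × 250.0/10.00 = 0.01713 mol
mass of NaHCO3 = 0.01713 × 84.01 = 1.439 g

1.439 g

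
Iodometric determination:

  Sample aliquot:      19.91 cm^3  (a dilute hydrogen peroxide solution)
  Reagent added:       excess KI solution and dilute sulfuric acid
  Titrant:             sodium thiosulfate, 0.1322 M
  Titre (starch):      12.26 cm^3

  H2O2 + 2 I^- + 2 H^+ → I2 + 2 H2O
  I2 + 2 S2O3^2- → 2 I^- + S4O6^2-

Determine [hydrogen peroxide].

0.04070 M

n(S2O3^2-) = 0.01226 × 0.1322 = 1.621 × 10^-3 mol
n(I2) = n(S2O3^2-)/2 = 8.104 × 10^-4 mol
n(H2O2) in the aliquot = 8.104 × 10^-4 mol (1:1 ratio)
[H2O2] = 8.104 × 10^-4 / 0.01991 = 0.04070 mol/L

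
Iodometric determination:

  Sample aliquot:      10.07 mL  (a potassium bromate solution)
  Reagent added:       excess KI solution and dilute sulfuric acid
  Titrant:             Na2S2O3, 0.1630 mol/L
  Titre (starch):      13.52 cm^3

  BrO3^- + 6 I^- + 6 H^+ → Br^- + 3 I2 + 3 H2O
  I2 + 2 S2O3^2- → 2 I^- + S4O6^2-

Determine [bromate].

n(S2O3^2-) = 0.01352 × 0.1630 = 2.204 × 10^-3 mol
n(I2) = n(S2O3^2-)/2 = 1.102 × 10^-3 mol
From the 1:3 ratio, n(BrO3^-) in the aliquot = 1/3 × 1.102 × 10^-3 = 3.673 × 10^-4 mol
[BrO3^-] = 3.673 × 10^-4 / 0.01007 = 0.03647 mol/L

0.03647 mol/L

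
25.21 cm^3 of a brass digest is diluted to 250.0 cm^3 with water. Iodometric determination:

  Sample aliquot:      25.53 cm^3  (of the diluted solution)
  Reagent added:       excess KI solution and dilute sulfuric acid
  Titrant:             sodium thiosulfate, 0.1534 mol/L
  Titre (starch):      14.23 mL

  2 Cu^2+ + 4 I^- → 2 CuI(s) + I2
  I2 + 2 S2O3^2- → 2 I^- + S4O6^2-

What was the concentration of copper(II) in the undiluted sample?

0.8479 mol/L

n(S2O3^2-) = 0.01423 × 0.1534 = 2.183 × 10^-3 mol
n(I2) = n(S2O3^2-)/2 = 1.091 × 10^-3 mol
From the 2:1 ratio, n(Cu2+) in the aliquot = 2/1 × 1.091 × 10^-3 = 2.183 × 10^-3 mol
[Cu2+]_dilute = 2.183 × 10^-3 / 0.02553 = 0.08550 mol/L
[Cu2+]_original = 0.08550 × 250.0/25.21 = 0.8479 mol/L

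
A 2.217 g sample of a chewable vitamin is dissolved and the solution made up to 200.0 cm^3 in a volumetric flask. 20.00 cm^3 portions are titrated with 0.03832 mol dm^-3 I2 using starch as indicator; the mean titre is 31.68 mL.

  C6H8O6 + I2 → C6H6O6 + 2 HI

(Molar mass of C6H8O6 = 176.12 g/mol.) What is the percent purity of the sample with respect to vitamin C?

96.44 %

n(I2) per titration = 0.03168 × 0.03832 = 1.214 × 10^-3 mol
n(C6H8O6) in each aliquot = 1.214 × 10^-3 mol (1:1 ratio)
n(C6H8O6) in the whole flask = 1.214 × 10^-3 × 200.0/20.00 = 0.01214 mol
mass of C6H8O6 = 0.01214 × 176.12 = 2.138 g
% C6H8O6 = 2.138 / 2.217 × 100 = 96.44 %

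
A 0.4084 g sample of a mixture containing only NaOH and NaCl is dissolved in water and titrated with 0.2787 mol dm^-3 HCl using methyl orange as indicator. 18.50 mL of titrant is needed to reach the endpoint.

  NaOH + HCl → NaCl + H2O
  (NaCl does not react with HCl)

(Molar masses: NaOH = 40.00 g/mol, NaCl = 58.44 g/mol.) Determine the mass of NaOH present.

n(HCl) = 0.01850 × 0.2787 = 5.156 × 10^-3 mol
Let x = n(NaOH), y = n(NaCl).
Titrant: 1x = 5.156 × 10^-3;  mass: 40.00x + 58.44y = 0.4084
Solving, x = 5.156 × 10^-3 mol, y = 3.459 × 10^-3 mol
mass of NaOH = 5.156 × 10^-3 × 40.00 = 0.2062 g

0.2062 g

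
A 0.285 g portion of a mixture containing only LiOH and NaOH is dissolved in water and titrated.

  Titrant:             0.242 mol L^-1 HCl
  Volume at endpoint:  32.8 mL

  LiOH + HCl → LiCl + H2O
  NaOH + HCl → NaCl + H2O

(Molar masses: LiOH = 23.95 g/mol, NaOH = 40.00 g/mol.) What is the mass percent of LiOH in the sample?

17.0 %

n(HCl) = 0.0328 × 0.242 = 7.94 × 10^-3 mol
Let x = n(LiOH), y = n(NaOH).
Titrant: 1x + 1y = 7.94 × 10^-3;  mass: 23.95x + 40.00y = 0.285
Solving, x = 2.03 × 10^-3 mol, y = 5.91 × 10^-3 mol
mass of LiOH = 2.03 × 10^-3 × 23.95 = 0.0485 g
% LiOH = 0.0485 / 0.285 × 100 = 17.0 %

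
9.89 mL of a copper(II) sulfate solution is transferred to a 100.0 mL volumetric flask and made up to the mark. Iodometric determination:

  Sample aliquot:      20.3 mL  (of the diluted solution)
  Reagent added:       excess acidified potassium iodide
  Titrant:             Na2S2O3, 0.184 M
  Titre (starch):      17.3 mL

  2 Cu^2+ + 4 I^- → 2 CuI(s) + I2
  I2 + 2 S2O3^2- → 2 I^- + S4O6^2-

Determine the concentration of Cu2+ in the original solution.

n(S2O3^2-) = 0.0173 × 0.184 = 3.18 × 10^-3 mol
n(I2) = n(S2O3^2-)/2 = 1.59 × 10^-3 mol
From the 2:1 ratio, n(Cu2+) in the aliquot = 2/1 × 1.59 × 10^-3 = 3.18 × 10^-3 mol
[Cu2+]_dilute = 3.18 × 10^-3 / 0.0203 = 0.157 mol/L
[Cu2+]_original = 0.157 × 100.0/9.89 = 1.59 mol/L

1.59 M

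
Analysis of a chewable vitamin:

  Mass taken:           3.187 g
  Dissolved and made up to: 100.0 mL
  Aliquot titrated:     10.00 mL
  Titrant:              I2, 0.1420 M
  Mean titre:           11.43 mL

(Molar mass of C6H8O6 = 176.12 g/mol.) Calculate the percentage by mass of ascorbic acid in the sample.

C6H8O6 + I2 → C6H6O6 + 2 HI
n(I2) per titration = 0.01143 × 0.1420 = 1.623 × 10^-3 mol
n(C6H8O6) in each aliquot = 1.623 × 10^-3 mol (1:1 ratio)
n(C6H8O6) in the whole flask = 1.623 × 10^-3 × 100.0/10.00 = 0.01623 mol
mass of C6H8O6 = 0.01623 × 176.12 = 2.859 g
% C6H8O6 = 2.859 / 3.187 × 100 = 89.69 %

89.69 %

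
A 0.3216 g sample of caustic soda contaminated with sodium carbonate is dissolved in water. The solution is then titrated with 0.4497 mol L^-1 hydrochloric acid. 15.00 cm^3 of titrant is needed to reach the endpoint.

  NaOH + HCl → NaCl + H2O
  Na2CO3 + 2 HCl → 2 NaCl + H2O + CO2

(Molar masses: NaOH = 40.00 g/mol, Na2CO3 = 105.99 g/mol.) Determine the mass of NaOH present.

n(HCl) = 0.01500 × 0.4497 = 6.745 × 10^-3 mol
Let x = n(NaOH), y = n(Na2CO3).
Titrant: 1x + 2y = 6.745 × 10^-3;  mass: 40.00x + 105.99y = 0.3216
Solving, x = 2.761 × 10^-3 mol, y = 1.992 × 10^-3 mol
mass of NaOH = 2.761 × 10^-3 × 40.00 = 0.1104 g

0.1104 g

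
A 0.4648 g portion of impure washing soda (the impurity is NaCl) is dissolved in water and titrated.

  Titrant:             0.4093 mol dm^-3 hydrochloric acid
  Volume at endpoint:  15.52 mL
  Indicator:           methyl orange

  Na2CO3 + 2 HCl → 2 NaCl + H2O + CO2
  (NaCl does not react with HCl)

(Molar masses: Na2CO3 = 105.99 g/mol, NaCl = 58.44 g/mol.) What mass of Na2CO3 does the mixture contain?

0.3366 g

n(HCl) = 0.01552 × 0.4093 = 6.352 × 10^-3 mol
Let x = n(Na2CO3), y = n(NaCl).
Titrant: 2x = 6.352 × 10^-3;  mass: 105.99x + 58.44y = 0.4648
Solving, x = 3.176 × 10^-3 mol, y = 2.193 × 10^-3 mol
mass of Na2CO3 = 3.176 × 10^-3 × 105.99 = 0.3366 g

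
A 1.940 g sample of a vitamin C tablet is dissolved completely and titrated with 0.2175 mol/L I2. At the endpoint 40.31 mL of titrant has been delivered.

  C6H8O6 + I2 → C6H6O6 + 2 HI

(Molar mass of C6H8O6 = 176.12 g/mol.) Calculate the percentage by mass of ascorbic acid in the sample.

79.59 %

n(I2) = 0.04031 L × 0.2175 mol/L = 8.767 × 10^-3 mol
n(C6H8O6) = 8.767 × 10^-3 mol (1:1 ratio)
mass of C6H8O6 = 8.767 × 10^-3 × 176.12 g/mol = 1.544 g
% C6H8O6 = 1.544 / 1.940 × 100 = 79.59 %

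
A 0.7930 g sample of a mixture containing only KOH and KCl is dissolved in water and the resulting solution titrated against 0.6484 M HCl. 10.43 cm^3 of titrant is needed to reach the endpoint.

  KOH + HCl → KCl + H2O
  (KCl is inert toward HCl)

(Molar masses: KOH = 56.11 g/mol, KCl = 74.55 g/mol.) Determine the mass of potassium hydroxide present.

0.3795 g

n(HCl) = 0.01043 × 0.6484 = 6.763 × 10^-3 mol
Let x = n(KOH), y = n(KCl).
Titrant: 1x = 6.763 × 10^-3;  mass: 56.11x + 74.55y = 0.7930
Solving, x = 6.763 × 10^-3 mol, y = 5.547 × 10^-3 mol
mass of KOH = 6.763 × 10^-3 × 56.11 = 0.3795 g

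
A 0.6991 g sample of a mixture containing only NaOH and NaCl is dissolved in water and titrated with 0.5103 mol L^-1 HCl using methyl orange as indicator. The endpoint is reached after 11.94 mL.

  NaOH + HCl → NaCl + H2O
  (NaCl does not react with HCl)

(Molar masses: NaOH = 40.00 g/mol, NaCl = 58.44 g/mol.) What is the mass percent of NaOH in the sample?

n(HCl) = 0.01194 × 0.5103 = 6.093 × 10^-3 mol
Let x = n(NaOH), y = n(NaCl).
Titrant: 1x = 6.093 × 10^-3;  mass: 40.00x + 58.44y = 0.6991
Solving, x = 6.093 × 10^-3 mol, y = 7.792 × 10^-3 mol
mass of NaOH = 6.093 × 10^-3 × 40.00 = 0.2437 g
% NaOH = 0.2437 / 0.6991 × 100 = 34.86 %

34.86 %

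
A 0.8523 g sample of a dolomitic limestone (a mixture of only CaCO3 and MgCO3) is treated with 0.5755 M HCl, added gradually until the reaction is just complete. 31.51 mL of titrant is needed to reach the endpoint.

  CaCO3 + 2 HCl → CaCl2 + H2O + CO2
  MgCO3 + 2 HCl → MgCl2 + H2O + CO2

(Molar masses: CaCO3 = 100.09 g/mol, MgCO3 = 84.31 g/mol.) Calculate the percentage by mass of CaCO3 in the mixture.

65.39 %

n(HCl) = 0.03151 × 0.5755 = 0.01813 mol
Let x = n(CaCO3), y = n(MgCO3).
Titrant: 2x + 2y = 0.01813;  mass: 100.09x + 84.31y = 0.8523
Solving, x = 5.568 × 10^-3 mol, y = 3.499 × 10^-3 mol
mass of CaCO3 = 5.568 × 10^-3 × 100.09 = 0.5573 g
% CaCO3 = 0.5573 / 0.8523 × 100 = 65.39 %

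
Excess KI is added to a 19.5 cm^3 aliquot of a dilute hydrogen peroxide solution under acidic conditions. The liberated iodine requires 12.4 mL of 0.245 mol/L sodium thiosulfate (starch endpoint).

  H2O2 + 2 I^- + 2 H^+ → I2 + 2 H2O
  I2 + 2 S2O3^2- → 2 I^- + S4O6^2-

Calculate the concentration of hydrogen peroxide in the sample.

0.0779 mol/L

n(S2O3^2-) = 0.0124 × 0.245 = 3.04 × 10^-3 mol
n(I2) = n(S2O3^2-)/2 = 1.52 × 10^-3 mol
n(H2O2) in the aliquot = 1.52 × 10^-3 mol (1:1 ratio)
[H2O2] = 1.52 × 10^-3 / 0.0195 = 0.0779 mol/L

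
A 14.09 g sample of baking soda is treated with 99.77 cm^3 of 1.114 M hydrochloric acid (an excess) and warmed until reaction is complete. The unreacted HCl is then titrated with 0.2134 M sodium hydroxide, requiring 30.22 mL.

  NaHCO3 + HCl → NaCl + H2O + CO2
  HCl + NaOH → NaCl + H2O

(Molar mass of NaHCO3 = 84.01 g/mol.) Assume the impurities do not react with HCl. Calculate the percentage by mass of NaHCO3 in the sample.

62.42 %

n(HCl) added = 0.09977 × 1.114 = 0.1111 mol
n(NaOH) used in back-titration = 0.03022 × 0.2134 = 6.449 × 10^-3 mol
n(HCl) left over = 6.449 × 10^-3 mol (1:1 ratio)
n(HCl) consumed by analyte = 0.1111 − 6.449 × 10^-3 = 0.1047 mol
n(NaHCO3) = 0.1047 mol (1:1 ratio)
mass of NaHCO3 = 0.1047 × 84.01 = 8.795 g
% NaHCO3 = 8.795 / 14.09 × 100 = 62.42 %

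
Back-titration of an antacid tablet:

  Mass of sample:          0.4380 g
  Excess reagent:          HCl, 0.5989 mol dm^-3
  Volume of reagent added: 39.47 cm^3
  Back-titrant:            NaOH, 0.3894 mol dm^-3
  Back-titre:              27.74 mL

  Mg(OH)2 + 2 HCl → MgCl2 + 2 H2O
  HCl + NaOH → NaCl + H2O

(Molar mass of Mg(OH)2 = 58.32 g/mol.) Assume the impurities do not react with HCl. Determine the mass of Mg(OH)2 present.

0.3743 g

n(HCl) added = 0.03947 × 0.5989 = 0.02364 mol
n(NaOH) used in back-titration = 0.02774 × 0.3894 = 0.01080 mol
n(HCl) left over = 0.01080 mol (1:1 ratio)
n(HCl) consumed by analyte = 0.02364 − 0.01080 = 0.01284 mol
From the 1:2 ratio, n(Mg(OH)2) = 1/2 × 0.01284 = 6.418 × 10^-3 mol
mass of Mg(OH)2 = 6.418 × 10^-3 × 58.32 = 0.3743 g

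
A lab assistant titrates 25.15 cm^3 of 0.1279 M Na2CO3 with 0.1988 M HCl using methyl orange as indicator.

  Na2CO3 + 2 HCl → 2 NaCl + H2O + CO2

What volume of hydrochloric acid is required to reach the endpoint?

32.36 mL

n(Na2CO3) = 0.02515 L × 0.1279 mol/L = 3.217 × 10^-3 mol
From the 2:1 stoichiometry, n(HCl) = 2/1 × 3.217 × 10^-3 = 6.433 × 10^-3 mol
V(HCl) = 6.433 × 10^-3 mol / 0.1988 mol/L = 0.03236 L = 32.36 mL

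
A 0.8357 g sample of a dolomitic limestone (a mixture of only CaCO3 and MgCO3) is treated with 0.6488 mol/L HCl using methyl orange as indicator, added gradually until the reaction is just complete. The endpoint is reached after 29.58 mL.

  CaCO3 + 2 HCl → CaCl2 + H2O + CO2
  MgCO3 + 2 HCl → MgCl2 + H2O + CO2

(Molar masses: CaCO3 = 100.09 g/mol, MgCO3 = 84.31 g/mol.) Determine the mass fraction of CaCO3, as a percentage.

20.25 %

n(HCl) = 0.02958 × 0.6488 = 0.01919 mol
Let x = n(CaCO3), y = n(MgCO3).
Titrant: 2x + 2y = 0.01919;  mass: 100.09x + 84.31y = 0.8357
Solving, x = 1.691 × 10^-3 mol, y = 7.905 × 10^-3 mol
mass of CaCO3 = 1.691 × 10^-3 × 100.09 = 0.1692 g
% CaCO3 = 0.1692 / 0.8357 × 100 = 20.25 %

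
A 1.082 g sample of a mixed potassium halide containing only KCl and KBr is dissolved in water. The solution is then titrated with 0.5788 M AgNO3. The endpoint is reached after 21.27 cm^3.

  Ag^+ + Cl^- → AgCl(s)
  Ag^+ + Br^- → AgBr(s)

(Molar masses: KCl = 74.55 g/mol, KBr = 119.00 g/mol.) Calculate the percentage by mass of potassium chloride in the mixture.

59.37 %

n(AgNO3) = 0.02127 × 0.5788 = 0.01231 mol
Let x = n(KCl), y = n(KBr).
Titrant: 1x + 1y = 0.01231;  mass: 74.55x + 119.00y = 1.082
Solving, x = 8.617 × 10^-3 mol, y = 3.694 × 10^-3 mol
mass of KCl = 8.617 × 10^-3 × 74.55 = 0.6424 g
% KCl = 0.6424 / 1.082 × 100 = 59.37 %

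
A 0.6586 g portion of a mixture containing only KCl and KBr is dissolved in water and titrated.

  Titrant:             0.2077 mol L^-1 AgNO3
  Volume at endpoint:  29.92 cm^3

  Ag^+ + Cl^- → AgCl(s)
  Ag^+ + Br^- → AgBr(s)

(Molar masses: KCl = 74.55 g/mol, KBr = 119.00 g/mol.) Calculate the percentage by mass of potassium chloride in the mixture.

20.60 %

n(AgNO3) = 0.02992 × 0.2077 = 6.214 × 10^-3 mol
Let x = n(KCl), y = n(KBr).
Titrant: 1x + 1y = 6.214 × 10^-3;  mass: 74.55x + 119.00y = 0.6586
Solving, x = 1.820 × 10^-3 mol, y = 4.394 × 10^-3 mol
mass of KCl = 1.820 × 10^-3 × 74.55 = 0.1357 g
% KCl = 0.1357 / 0.6586 × 100 = 20.60 %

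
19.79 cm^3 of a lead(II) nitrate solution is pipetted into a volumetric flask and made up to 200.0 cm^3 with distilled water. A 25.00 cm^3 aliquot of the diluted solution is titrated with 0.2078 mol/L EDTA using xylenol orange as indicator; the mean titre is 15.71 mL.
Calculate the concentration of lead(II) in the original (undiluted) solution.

1.320 mol/L

Pb^2+ + EDTA^4- → [Pb(EDTA)]^2-
n(EDTA) = 0.01571 × 0.2078 = 3.265 × 10^-3 mol
n(Pb2+) in the aliquot = 3.265 × 10^-3 mol (1:1 ratio)
[Pb2+]_dilute = 3.265 × 10^-3 / 0.02500 = 0.1306 mol/L
Dilution factor = 200.0 / 19.79 = 10.11
[Pb2+]_stock = 0.1306 × 10.11 = 1.320 mol/L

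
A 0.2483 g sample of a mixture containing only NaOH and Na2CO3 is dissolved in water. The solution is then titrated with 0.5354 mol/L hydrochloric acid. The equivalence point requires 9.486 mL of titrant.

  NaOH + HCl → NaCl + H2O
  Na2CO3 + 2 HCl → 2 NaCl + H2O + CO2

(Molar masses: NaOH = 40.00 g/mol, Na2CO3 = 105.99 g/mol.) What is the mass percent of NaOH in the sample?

n(HCl) = 0.009486 × 0.5354 = 5.079 × 10^-3 mol
Let x = n(NaOH), y = n(Na2CO3).
Titrant: 1x + 2y = 5.079 × 10^-3;  mass: 40.00x + 105.99y = 0.2483
Solving, x = 1.605 × 10^-3 mol, y = 1.737 × 10^-3 mol
mass of NaOH = 1.605 × 10^-3 × 40.00 = 0.06418 g
% NaOH = 0.06418 / 0.2483 × 100 = 25.85 %

25.85 %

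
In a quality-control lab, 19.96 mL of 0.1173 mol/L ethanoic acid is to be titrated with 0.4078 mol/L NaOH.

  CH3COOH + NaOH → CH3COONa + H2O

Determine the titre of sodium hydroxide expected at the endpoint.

5.741 mL

n(CH3COOH) = 0.01996 L × 0.1173 mol/L = 2.341 × 10^-3 mol
n(NaOH) = 2.341 × 10^-3 mol (1:1 stoichiometry)
V(NaOH) = 2.341 × 10^-3 mol / 0.4078 mol/L = 0.005741 L = 5.741 mL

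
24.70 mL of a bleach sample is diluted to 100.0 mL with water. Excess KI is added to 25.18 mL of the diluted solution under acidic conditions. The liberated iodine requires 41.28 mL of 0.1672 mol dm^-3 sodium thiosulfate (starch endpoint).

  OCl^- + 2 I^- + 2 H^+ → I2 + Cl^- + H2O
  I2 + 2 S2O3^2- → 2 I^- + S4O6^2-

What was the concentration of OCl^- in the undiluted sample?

n(S2O3^2-) = 0.04128 × 0.1672 = 6.902 × 10^-3 mol
n(I2) = n(S2O3^2-)/2 = 3.451 × 10^-3 mol
n(OCl^-) in the aliquot = 3.451 × 10^-3 mol (1:1 ratio)
[OCl^-]_dilute = 3.451 × 10^-3 / 0.02518 = 0.1371 mol/L
[OCl^-]_original = 0.1371 × 100.0/24.70 = 0.5549 mol/L

0.5549 mol/L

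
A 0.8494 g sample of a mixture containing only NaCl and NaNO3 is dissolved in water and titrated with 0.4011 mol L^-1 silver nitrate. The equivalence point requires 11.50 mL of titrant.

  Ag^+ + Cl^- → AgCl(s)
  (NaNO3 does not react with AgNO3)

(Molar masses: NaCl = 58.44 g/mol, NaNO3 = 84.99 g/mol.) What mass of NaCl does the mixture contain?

n(AgNO3) = 0.01150 × 0.4011 = 4.613 × 10^-3 mol
Let x = n(NaCl), y = n(NaNO3).
Titrant: 1x = 4.613 × 10^-3;  mass: 58.44x + 84.99y = 0.8494
Solving, x = 4.613 × 10^-3 mol, y = 6.822 × 10^-3 mol
mass of NaCl = 4.613 × 10^-3 × 58.44 = 0.2696 g

0.2696 g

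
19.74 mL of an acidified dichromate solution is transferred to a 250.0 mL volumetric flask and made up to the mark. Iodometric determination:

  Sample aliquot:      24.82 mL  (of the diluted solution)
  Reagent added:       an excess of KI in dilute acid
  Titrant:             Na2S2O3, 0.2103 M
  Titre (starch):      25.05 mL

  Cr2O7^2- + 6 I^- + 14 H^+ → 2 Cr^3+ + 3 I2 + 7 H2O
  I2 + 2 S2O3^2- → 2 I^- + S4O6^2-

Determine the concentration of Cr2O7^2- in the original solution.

0.4480 M

n(S2O3^2-) = 0.02505 × 0.2103 = 5.268 × 10^-3 mol
n(I2) = n(S2O3^2-)/2 = 2.634 × 10^-3 mol
From the 1:3 ratio, n(Cr2O7^2-) in the aliquot = 1/3 × 2.634 × 10^-3 = 8.780 × 10^-4 mol
[Cr2O7^2-]_dilute = 8.780 × 10^-4 / 0.02482 = 0.03537 mol/L
[Cr2O7^2-]_original = 0.03537 × 250.0/19.74 = 0.4480 mol/L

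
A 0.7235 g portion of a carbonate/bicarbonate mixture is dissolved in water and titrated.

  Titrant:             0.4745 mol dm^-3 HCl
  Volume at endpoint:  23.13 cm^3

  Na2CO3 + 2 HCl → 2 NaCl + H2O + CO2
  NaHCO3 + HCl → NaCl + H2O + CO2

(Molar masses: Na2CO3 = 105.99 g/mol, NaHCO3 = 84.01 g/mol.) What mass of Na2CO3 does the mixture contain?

0.3392 g

n(HCl) = 0.02313 × 0.4745 = 0.01098 mol
Let x = n(Na2CO3), y = n(NaHCO3).
Titrant: 2x + 1y = 0.01098;  mass: 105.99x + 84.01y = 0.7235
Solving, x = 3.200 × 10^-3 mol, y = 4.574 × 10^-3 mol
mass of Na2CO3 = 3.200 × 10^-3 × 105.99 = 0.3392 g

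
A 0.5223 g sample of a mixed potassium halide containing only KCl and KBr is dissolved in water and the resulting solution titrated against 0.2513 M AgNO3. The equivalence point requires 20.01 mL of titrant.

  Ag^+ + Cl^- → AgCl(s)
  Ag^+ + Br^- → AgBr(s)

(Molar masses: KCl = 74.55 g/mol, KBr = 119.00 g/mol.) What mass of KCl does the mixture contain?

n(AgNO3) = 0.02001 × 0.2513 = 5.029 × 10^-3 mol
Let x = n(KCl), y = n(KBr).
Titrant: 1x + 1y = 5.029 × 10^-3;  mass: 74.55x + 119.00y = 0.5223
Solving, x = 1.712 × 10^-3 mol, y = 3.317 × 10^-3 mol
mass of KCl = 1.712 × 10^-3 × 74.55 = 0.1276 g

0.1276 g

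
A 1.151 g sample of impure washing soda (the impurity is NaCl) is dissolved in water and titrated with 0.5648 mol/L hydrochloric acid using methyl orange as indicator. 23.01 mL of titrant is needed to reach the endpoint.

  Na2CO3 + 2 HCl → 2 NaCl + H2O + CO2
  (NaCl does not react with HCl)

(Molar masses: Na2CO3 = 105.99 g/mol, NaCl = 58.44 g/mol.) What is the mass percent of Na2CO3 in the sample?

n(HCl) = 0.02301 × 0.5648 = 0.01300 mol
Let x = n(Na2CO3), y = n(NaCl).
Titrant: 2x = 0.01300;  mass: 105.99x + 58.44y = 1.151
Solving, x = 6.498 × 10^-3 mol, y = 7.910 × 10^-3 mol
mass of Na2CO3 = 6.498 × 10^-3 × 105.99 = 0.6887 g
% Na2CO3 = 0.6887 / 1.151 × 100 = 59.84 %

59.84 %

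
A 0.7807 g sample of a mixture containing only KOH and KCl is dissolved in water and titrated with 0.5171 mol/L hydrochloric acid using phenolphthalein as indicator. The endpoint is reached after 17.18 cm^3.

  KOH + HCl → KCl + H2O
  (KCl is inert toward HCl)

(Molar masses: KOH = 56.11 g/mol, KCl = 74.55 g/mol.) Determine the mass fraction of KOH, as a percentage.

n(HCl) = 0.01718 × 0.5171 = 8.884 × 10^-3 mol
Let x = n(KOH), y = n(KCl).
Titrant: 1x = 8.884 × 10^-3;  mass: 56.11x + 74.55y = 0.7807
Solving, x = 8.884 × 10^-3 mol, y = 3.786 × 10^-3 mol
mass of KOH = 8.884 × 10^-3 × 56.11 = 0.4985 g
% KOH = 0.4985 / 0.7807 × 100 = 63.85 %

63.85 %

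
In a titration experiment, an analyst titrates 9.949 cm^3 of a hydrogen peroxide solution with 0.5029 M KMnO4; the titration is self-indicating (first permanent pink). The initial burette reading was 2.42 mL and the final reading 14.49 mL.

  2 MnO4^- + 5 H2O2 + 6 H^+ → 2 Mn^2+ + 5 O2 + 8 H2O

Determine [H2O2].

1.525 M

n(KMnO4) = 0.01207 L × 0.5029 mol/L = 6.070 × 10^-3 mol
From the 5:2 mole ratio, n(H2O2) = 5/2 × 6.070 × 10^-3 = 0.01518 mol
[H2O2] = 0.01518 mol / 0.009949 L = 1.525 mol/L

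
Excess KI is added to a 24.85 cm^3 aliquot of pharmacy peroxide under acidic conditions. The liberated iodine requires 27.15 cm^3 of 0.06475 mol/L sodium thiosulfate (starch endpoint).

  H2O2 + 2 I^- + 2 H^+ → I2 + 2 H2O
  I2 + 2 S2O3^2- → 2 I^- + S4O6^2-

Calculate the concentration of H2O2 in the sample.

n(S2O3^2-) = 0.02715 × 0.06475 = 1.758 × 10^-3 mol
n(I2) = n(S2O3^2-)/2 = 8.790 × 10^-4 mol
n(H2O2) in the aliquot = 8.790 × 10^-4 mol (1:1 ratio)
[H2O2] = 8.790 × 10^-4 / 0.02485 = 0.03537 mol/L

0.03537 mol/L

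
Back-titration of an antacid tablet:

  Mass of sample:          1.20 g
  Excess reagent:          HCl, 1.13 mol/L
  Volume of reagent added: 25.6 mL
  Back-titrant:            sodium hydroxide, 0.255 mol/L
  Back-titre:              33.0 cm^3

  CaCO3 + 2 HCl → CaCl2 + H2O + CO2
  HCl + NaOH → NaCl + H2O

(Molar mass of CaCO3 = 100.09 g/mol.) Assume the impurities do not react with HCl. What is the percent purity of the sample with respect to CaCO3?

85.5 %

n(HCl) added = 0.0256 × 1.13 = 0.0289 mol
n(NaOH) used in back-titration = 0.0330 × 0.255 = 8.42 × 10^-3 mol
n(HCl) left over = 8.42 × 10^-3 mol (1:1 ratio)
n(HCl) consumed by analyte = 0.0289 − 8.42 × 10^-3 = 0.0205 mol
From the 1:2 ratio, n(CaCO3) = 1/2 × 0.0205 = 0.0103 mol
mass of CaCO3 = 0.0103 × 100.09 = 1.03 g
% CaCO3 = 1.03 / 1.20 × 100 = 85.5 %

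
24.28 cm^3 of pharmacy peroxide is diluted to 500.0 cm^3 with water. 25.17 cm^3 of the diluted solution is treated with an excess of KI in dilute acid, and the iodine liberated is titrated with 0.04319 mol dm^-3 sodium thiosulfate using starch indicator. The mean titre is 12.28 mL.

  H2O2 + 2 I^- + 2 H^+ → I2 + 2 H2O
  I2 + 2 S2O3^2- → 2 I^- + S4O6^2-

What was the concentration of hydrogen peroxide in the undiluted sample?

0.2170 mol/L

n(S2O3^2-) = 0.01228 × 0.04319 = 5.304 × 10^-4 mol
n(I2) = n(S2O3^2-)/2 = 2.652 × 10^-4 mol
n(H2O2) in the aliquot = 2.652 × 10^-4 mol (1:1 ratio)
[H2O2]_dilute = 2.652 × 10^-4 / 0.02517 = 0.01054 mol/L
[H2O2]_original = 0.01054 × 500.0/24.28 = 0.2170 mol/L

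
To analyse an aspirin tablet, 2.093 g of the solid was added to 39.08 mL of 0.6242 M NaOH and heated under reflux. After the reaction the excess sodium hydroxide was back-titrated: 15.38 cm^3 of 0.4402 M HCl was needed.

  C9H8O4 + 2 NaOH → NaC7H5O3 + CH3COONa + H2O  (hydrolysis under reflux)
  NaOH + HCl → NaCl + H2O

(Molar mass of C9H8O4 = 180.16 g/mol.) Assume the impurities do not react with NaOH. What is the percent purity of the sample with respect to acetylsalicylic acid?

75.85 %

n(NaOH) added = 0.03908 × 0.6242 = 0.02439 mol
n(HCl) used in back-titration = 0.01538 × 0.4402 = 6.770 × 10^-3 mol
n(NaOH) left over = 6.770 × 10^-3 mol (1:1 ratio)
n(NaOH) consumed by analyte = 0.02439 − 6.770 × 10^-3 = 0.01762 mol
From the 1:2 ratio, n(C9H8O4) = 1/2 × 0.01762 = 8.812 × 10^-3 mol
mass of C9H8O4 = 8.812 × 10^-3 × 180.16 = 1.588 g
% C9H8O4 = 1.588 / 2.093 × 100 = 75.85 %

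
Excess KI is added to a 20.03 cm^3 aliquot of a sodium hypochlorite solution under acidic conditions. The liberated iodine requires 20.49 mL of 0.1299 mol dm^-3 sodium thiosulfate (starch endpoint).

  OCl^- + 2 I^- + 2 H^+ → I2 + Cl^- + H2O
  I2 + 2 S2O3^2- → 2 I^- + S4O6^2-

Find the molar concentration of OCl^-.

0.06644 mol/L

n(S2O3^2-) = 0.02049 × 0.1299 = 2.662 × 10^-3 mol
n(I2) = n(S2O3^2-)/2 = 1.331 × 10^-3 mol
n(OCl^-) in the aliquot = 1.331 × 10^-3 mol (1:1 ratio)
[OCl^-] = 1.331 × 10^-3 / 0.02003 = 0.06644 mol/L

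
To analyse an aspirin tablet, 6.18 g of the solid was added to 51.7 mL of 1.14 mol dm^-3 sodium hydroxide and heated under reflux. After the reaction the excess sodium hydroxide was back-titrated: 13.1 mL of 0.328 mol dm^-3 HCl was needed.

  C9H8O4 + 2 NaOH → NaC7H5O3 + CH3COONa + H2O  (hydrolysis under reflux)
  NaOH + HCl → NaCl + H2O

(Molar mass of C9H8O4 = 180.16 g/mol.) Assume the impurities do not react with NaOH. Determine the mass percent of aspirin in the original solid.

n(NaOH) added = 0.0517 × 1.14 = 0.0589 mol
n(HCl) used in back-titration = 0.0131 × 0.328 = 4.30 × 10^-3 mol
n(NaOH) left over = 4.30 × 10^-3 mol (1:1 ratio)
n(NaOH) consumed by analyte = 0.0589 − 4.30 × 10^-3 = 0.0546 mol
From the 1:2 ratio, n(C9H8O4) = 1/2 × 0.0546 = 0.0273 mol
mass of C9H8O4 = 0.0273 × 180.16 = 4.92 g
% C9H8O4 = 4.92 / 6.18 × 100 = 79.6 %

79.6 %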